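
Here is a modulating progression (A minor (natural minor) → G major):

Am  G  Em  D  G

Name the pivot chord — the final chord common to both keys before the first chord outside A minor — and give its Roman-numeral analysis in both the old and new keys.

Em — v in A minor, vi in G major

Chords diatonic to A minor: Am, Bdim, C, Dm, Em, F, G.
Reading the progression, the first chord not in that set is D, so the modulation leaves A minor there.
The chord immediately before D is Em, which is diatonic to both keys: v in A minor and vi in G major.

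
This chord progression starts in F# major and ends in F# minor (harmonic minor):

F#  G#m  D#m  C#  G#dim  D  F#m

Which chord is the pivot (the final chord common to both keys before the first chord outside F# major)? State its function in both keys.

Chords diatonic to F# major: F#, G#m, A#m, B, C#, D#m, E#dim.
Reading the progression, the first chord not in that set is G#dim, so the modulation leaves F# major there.
The chord immediately before G#dim is C#, which is diatonic to both keys: V in F# major and V in F# minor.

C# — V in F# major, V in F# minor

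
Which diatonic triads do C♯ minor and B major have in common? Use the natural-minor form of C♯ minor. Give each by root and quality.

Triads in C♯ minor (natural minor): C♯m (i), D♯dim (ii°), E (III), F♯m (iv), G♯m (v), A (VI), B (VII).
Triads in B major: B (I), C♯m (ii), D♯m (iii), E (IV), F♯ (V), G♯m (vi), A♯dim (vii°).
Shared triads with their functions: C♯m (i in C♯ minor, ii in B major); E (III in C♯ minor, IV in B major); G♯m (v in C♯ minor, vi in B major); B (VII in C♯ minor, I in B major).

C♯m, E, G♯m, B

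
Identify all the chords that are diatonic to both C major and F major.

C, Dm, F, Am

Triads in C major: C (I), Dm (ii), Em (iii), F (IV), G (V), Am (vi), Bdim (vii°).
Triads in F major: F (I), Gm (ii), Am (iii), Bb (IV), C (V), Dm (vi), Edim (vii°).
Shared triads with their functions: C (I in C major, V in F major); Dm (ii in C major, vi in F major); F (IV in C major, I in F major); Am (vi in C major, iii in F major).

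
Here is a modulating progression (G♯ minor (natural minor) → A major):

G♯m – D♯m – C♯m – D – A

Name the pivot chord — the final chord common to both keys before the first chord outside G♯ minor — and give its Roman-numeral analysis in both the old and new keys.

Chords diatonic to G♯ minor: G♯m, A♯dim, B, C♯m, D♯m, E, F♯.
Reading the progression, the first chord not in that set is D, so the modulation leaves G♯ minor there.
The chord immediately before D is C♯m, which is diatonic to both keys: iv in G♯ minor and iii in A major.

C♯m — iv in G♯ minor, iii in A major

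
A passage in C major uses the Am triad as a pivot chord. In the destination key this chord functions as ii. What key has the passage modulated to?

The numeral ii denotes a minor triad on scale degree 2. With A on degree 2, the tonic of the new key is G.
Degree 2 carries a minor triad in major keys, so the destination is G major.
Check: the diatonic triads of G major are G (I), Am (ii), Bm (iii), C (IV), D (V), Em (vi), F#dim (vii°) — Am is indeed ii.

G major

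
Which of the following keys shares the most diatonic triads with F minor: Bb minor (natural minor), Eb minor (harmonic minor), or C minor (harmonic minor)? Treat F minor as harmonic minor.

Triads of F minor (harmonic minor): Fm (i), Gdim (ii°), Abaug (III+), Bbm (iv), C (V), Db (VI), Edim (vii°).
Bb minor (natural minor) shares 3: Fm, Bbm, Db.
Eb minor (harmonic minor) shares 0: none.
C minor (harmonic minor) shares 1: Fm.
The most common triads (3) are shared with Bb minor.

Bb minor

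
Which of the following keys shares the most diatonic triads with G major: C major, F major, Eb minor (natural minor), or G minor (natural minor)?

Triads of G major: G major (I), A minor (ii), B minor (iii), C major (IV), D major (V), E minor (vi), F# diminished (vii°).
C major shares 4: G, Am, C, Em.
F major shares 2: Am, C.
Eb minor (natural minor) shares 0: none.
G minor (natural minor) shares 0: none.
The most common triads (4) are shared with C major.

C major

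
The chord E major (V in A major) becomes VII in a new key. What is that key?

The numeral VII denotes a major triad on scale degree 7. With E on degree 7, the tonic of the new key is F#.
Degree 7 carries a major triad in natural-minor keys, so the destination is F# minor.
Check: the diatonic triads of F# minor (natural minor) are F#m (i), G#dim (ii°), A (III), Bm (iv), C#m (v), D (VI), E (VII) — E major is indeed VII.

F# minor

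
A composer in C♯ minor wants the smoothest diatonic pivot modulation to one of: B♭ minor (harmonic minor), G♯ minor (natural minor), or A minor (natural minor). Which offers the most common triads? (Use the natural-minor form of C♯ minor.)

Triads of C♯ minor (natural minor): C♯ minor (i), D♯ diminished (ii°), E major (III), F♯ minor (iv), G♯ minor (v), A major (VI), B major (VII).
B♭ minor (harmonic minor) shares 0: none.
G♯ minor (natural minor) shares 4: C♯m, E, G♯m, B.
A minor (natural minor) shares 0: none.
The most common triads (4) are shared with G♯ minor.

G♯ minor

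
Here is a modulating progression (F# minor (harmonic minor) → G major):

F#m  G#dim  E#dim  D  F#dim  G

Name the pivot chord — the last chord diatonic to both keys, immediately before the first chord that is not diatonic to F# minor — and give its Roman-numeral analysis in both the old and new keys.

Chords diatonic to F# minor: F#m, G#dim, Aaug, Bm, C#, D, E#dim.
Reading the progression, the first chord not in that set is F#dim, so the modulation leaves F# minor there.
The chord immediately before F#dim is D, which is diatonic to both keys: VI in F# minor and V in G major.

D — VI in F# minor, V in G major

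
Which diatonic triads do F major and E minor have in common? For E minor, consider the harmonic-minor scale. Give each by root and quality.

Triads in F major: F (I), Gm (ii), Am (iii), Bb (IV), C (V), Dm (vi), Edim (vii°).
Triads in E minor (harmonic minor): Em (i), F#dim (ii°), Gaug (III+), Am (iv), B (V), C (VI), D#dim (vii°).
Shared triads with their functions: Am (iii in F major, iv in E minor); C (V in F major, VI in E minor).

Am, C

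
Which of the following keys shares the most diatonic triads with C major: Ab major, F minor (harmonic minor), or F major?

Triads of C major: C major (I), D minor (ii), E minor (iii), F major (IV), G major (V), A minor (vi), B diminished (vii°).
Ab major shares 0: none.
F minor (harmonic minor) shares 1: C.
F major shares 4: C, Dm, F, Am.
The most common triads (4) are shared with F major.

F major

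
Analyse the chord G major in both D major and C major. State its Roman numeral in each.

IV in D major; V in C major

The scale of D major is D E F# G A B C#; G is degree 4, and the triad built there (G-B-D) is major, so it is IV.
The scale of C major is C D E F G A B; G is degree 5, and the triad built there (G-B-D) is major, so it is V.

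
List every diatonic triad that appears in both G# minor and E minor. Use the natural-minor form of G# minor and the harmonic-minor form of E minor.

Triads in G# minor (natural minor): G#m (i), A#dim (ii°), B (III), C#m (iv), D#m (v), E (VI), F# (VII).
Triads in E minor (harmonic minor): Em (i), F#dim (ii°), Gaug (III+), Am (iv), B (V), C (VI), D#dim (vii°).
Shared triads with their functions: B (III in G# minor, V in E minor).

B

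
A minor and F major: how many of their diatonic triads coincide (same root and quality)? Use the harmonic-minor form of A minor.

3

Diatonic triads of A minor (harmonic minor): Am (i), Bdim (ii°), Caug (III+), Dm (iv), E (V), F (VI), G♯dim (vii°).
Diatonic triads of F major: F (I), Gm (ii), Am (iii), B♭ (IV), C (V), Dm (vi), Edim (vii°).
Matching root and quality in both lists: Am, Dm, F.
That gives 3 common triads.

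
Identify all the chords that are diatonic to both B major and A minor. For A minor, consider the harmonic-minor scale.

Triads in B major: B (I), C#m (ii), D#m (iii), E (IV), F# (V), G#m (vi), A#dim (vii°).
Triads in A minor (harmonic minor): Am (i), Bdim (ii°), Caug (III+), Dm (iv), E (V), F (VI), G#dim (vii°).
Shared triads with their functions: E (IV in B major, V in A minor).

E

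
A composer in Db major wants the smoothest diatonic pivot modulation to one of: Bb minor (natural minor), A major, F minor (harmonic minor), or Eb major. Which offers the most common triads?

Bb minor

Triads of Db major: Db major (I), Eb minor (ii), F minor (iii), Gb major (IV), Ab major (V), Bb minor (vi), C diminished (vii°).
Bb minor (natural minor) shares 7: Db, Ebm, Fm, Gb, Ab, Bbm, Cdim.
A major shares 0: none.
F minor (harmonic minor) shares 3: Db, Fm, Bbm.
Eb major shares 2: Fm, Ab.
The most common triads (7) are shared with Bb minor.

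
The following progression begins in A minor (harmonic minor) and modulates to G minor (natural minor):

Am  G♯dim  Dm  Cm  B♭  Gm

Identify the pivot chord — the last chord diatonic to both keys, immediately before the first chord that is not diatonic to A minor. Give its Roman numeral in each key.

Dm — iv in A minor, v in G minor

Chords diatonic to A minor: Am, Bdim, Caug, Dm, E, F, G♯dim.
Reading the progression, the first chord not in that set is Cm, so the modulation leaves A minor there.
The chord immediately before Cm is Dm, which is diatonic to both keys: iv in A minor and v in G minor.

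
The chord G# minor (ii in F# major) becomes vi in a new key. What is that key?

The numeral vi denotes a minor triad on scale degree 6. With G# on degree 6, the tonic of the new key is B.
Degree 6 carries a minor triad in major keys, so the destination is B major.
Check: the diatonic triads of B major are B (I), C#m (ii), D#m (iii), E (IV), F# (V), G#m (vi), A#dim (vii°) — G# minor is indeed vi.

B major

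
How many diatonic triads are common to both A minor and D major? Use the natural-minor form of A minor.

Diatonic triads of A minor (natural minor): Am (i), Bdim (ii°), C (III), Dm (iv), Em (v), F (VI), G (VII).
Diatonic triads of D major: D (I), Em (ii), F♯m (iii), G (IV), A (V), Bm (vi), C♯dim (vii°).
Matching root and quality in both lists: Em, G.
That gives 2 common triads.

2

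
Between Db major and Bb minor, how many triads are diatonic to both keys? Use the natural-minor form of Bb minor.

7

Diatonic triads of Db major: Db (I), Ebm (ii), Fm (iii), Gb (IV), Ab (V), Bbm (vi), Cdim (vii°).
Diatonic triads of Bb minor (natural minor): Bbm (i), Cdim (ii°), Db (III), Ebm (iv), Fm (v), Gb (VI), Ab (VII).
Matching root and quality in both lists: Db, Ebm, Fm, Gb, Ab, Bbm, Cdim.
That gives 7 common triads.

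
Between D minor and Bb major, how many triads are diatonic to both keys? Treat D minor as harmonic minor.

Diatonic triads of D minor (harmonic minor): Dm (i), Edim (ii°), Faug (III+), Gm (iv), A (V), Bb (VI), C#dim (vii°).
Diatonic triads of Bb major: Bb (I), Cm (ii), Dm (iii), Eb (IV), F (V), Gm (vi), Adim (vii°).
Matching root and quality in both lists: Dm, Gm, Bb.
That gives 3 common triads.

3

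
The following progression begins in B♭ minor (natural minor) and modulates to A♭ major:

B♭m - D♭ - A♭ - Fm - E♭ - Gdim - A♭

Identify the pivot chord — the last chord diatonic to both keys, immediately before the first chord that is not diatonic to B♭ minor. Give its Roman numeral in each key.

Chords diatonic to B♭ minor: B♭m, Cdim, D♭, E♭m, Fm, G♭, A♭.
Reading the progression, the first chord not in that set is E♭, so the modulation leaves B♭ minor there.
The chord immediately before E♭ is Fm, which is diatonic to both keys: v in B♭ minor and vi in A♭ major.

Fm — v in B♭ minor, vi in A♭ major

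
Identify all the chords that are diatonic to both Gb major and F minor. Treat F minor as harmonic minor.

Triads in Gb major: Gb (I), Abm (ii), Bbm (iii), Cb (IV), Db (V), Ebm (vi), Fdim (vii°).
Triads in F minor (harmonic minor): Fm (i), Gdim (ii°), Abaug (III+), Bbm (iv), C (V), Db (VI), Edim (vii°).
Shared triads with their functions: Bbm (iii in Gb major, iv in F minor); Db (V in Gb major, VI in F minor).

Bbm, Db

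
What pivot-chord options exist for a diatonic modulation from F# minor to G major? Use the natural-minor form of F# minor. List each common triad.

Bm, D

Triads in F# minor (natural minor): F#m (i), G#dim (ii°), A (III), Bm (iv), C#m (v), D (VI), E (VII).
Triads in G major: G (I), Am (ii), Bm (iii), C (IV), D (V), Em (vi), F#dim (vii°).
Shared triads with their functions: Bm (iv in F# minor, iii in G major); D (VI in F# minor, V in G major).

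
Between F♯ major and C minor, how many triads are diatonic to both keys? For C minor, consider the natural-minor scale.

0

Diatonic triads of F♯ major: F♯ (I), G♯m (ii), A♯m (iii), B (IV), C♯ (V), D♯m (vi), E♯dim (vii°).
Diatonic triads of C minor (natural minor): Cm (i), Ddim (ii°), E♭ (III), Fm (iv), Gm (v), A♭ (VI), B♭ (VII).
No triad has the same root and quality in both keys.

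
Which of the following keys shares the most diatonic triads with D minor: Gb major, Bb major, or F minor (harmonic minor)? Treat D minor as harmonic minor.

Triads of D minor (harmonic minor): Dm (i), Edim (ii°), Faug (III+), Gm (iv), A (V), Bb (VI), C#dim (vii°).
Gb major shares 0: none.
Bb major shares 3: Dm, Gm, Bb.
F minor (harmonic minor) shares 1: Edim.
The most common triads (3) are shared with Bb major.

Bb major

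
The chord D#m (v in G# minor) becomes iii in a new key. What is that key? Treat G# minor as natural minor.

The numeral iii denotes a minor triad on scale degree 3. With D# on degree 3, the tonic of the new key is B.
Degree 3 carries a minor triad in major keys, so the destination is B major.
Check: the diatonic triads of B major are B (I), C#m (ii), D#m (iii), E (IV), F# (V), G#m (vi), A#dim (vii°) — D#m is indeed iii.

B major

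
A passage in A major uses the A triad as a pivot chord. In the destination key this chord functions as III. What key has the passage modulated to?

F♯ minor

The numeral III denotes a major triad on scale degree 3. With A on degree 3, the tonic of the new key is F♯.
Degree 3 carries a major triad in natural-minor keys, so the destination is F♯ minor.
Check: the diatonic triads of F♯ minor (natural minor) are F♯m (i), G♯dim (ii°), A (III), Bm (iv), C♯m (v), D (VI), E (VII) — A is indeed III.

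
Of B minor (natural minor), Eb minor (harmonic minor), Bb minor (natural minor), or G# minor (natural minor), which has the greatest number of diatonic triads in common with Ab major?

Triads of Ab major: Ab (I), Bbm (ii), Cm (iii), Db (IV), Eb (V), Fm (vi), Gdim (vii°).
B minor (natural minor) shares 0: none.
Eb minor (harmonic minor) shares 0: none.
Bb minor (natural minor) shares 4: Ab, Bbm, Db, Fm.
G# minor (natural minor) shares 0: none.
The most common triads (4) are shared with Bb minor.

Bb minor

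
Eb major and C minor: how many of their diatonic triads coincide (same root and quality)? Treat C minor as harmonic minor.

Diatonic triads of Eb major: Eb (I), Fm (ii), Gm (iii), Ab (IV), Bb (V), Cm (vi), Ddim (vii°).
Diatonic triads of C minor (harmonic minor): Cm (i), Ddim (ii°), Ebaug (III+), Fm (iv), G (V), Ab (VI), Bdim (vii°).
Matching root and quality in both lists: Fm, Ab, Cm, Ddim.
That gives 4 common triads.

4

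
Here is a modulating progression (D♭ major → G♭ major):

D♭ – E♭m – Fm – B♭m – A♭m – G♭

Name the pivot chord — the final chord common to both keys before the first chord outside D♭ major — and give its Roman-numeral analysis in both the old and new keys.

B♭m — vi in D♭ major, iii in G♭ major

Chords diatonic to D♭ major: D♭, E♭m, Fm, G♭, A♭, B♭m, Cdim.
Reading the progression, the first chord not in that set is A♭m, so the modulation leaves D♭ major there.
The chord immediately before A♭m is B♭m, which is diatonic to both keys: vi in D♭ major and iii in G♭ major.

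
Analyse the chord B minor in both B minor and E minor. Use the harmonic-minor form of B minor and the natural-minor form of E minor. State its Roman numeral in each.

The scale of B minor (harmonic minor) is B C♯ D E F♯ G A♯; B is degree 1, and the triad built there (B-D-F♯) is minor, so it is i.
The scale of E minor (natural minor) is E F♯ G A B C D; B is degree 5, and the triad built there (B-D-F♯) is minor, so it is v.

i in B minor; v in E minor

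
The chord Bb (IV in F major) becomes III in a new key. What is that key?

G minor

The numeral III denotes a major triad on scale degree 3. With Bb on degree 3, the tonic of the new key is G.
Degree 3 carries a major triad in natural-minor keys, so the destination is G minor.
Check: the diatonic triads of G minor (natural minor) are Gm (i), Adim (ii°), Bb (III), Cm (iv), Dm (v), Eb (VI), F (VII) — Bb is indeed III.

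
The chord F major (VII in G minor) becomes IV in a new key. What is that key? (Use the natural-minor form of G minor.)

The numeral IV denotes a major triad on scale degree 4. With F on degree 4, the tonic of the new key is C.
Degree 4 carries a major triad in major keys, so the destination is C major.
Check: the diatonic triads of C major are C (I), Dm (ii), Em (iii), F (IV), G (V), Am (vi), Bdim (vii°) — F major is indeed IV.

C major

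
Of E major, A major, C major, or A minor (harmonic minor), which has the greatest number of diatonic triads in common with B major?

E major

Triads of B major: B major (I), C♯ minor (ii), D♯ minor (iii), E major (IV), F♯ major (V), G♯ minor (vi), A♯ diminished (vii°).
E major shares 4: B, C♯m, E, G♯m.
A major shares 2: C♯m, E.
C major shares 0: none.
A minor (harmonic minor) shares 1: E.
The most common triads (4) are shared with E major.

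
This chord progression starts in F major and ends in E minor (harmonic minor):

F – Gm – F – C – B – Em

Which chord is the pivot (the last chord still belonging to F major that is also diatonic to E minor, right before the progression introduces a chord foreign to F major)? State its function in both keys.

Chords diatonic to F major: F, Gm, Am, Bb, C, Dm, Edim.
Reading the progression, the first chord not in that set is B, so the modulation leaves F major there.
The chord immediately before B is C, which is diatonic to both keys: V in F major and VI in E minor.

C — V in F major, VI in E minor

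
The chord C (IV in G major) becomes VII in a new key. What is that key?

D minor

The numeral VII denotes a major triad on scale degree 7. With C on degree 7, the tonic of the new key is D.
Degree 7 carries a major triad in natural-minor keys, so the destination is D minor.
Check: the diatonic triads of D minor (natural minor) are Dm (i), Edim (ii°), F (III), Gm (iv), Am (v), Bb (VI), C (VII) — C is indeed VII.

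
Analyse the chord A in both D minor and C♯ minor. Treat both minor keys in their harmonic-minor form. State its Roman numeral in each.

V in D minor; VI in C♯ minor

The scale of D minor (harmonic minor) is D E F G A B♭ C♯; A is degree 5, and the triad built there (A-C♯-E) is major, so it is V.
The scale of C♯ minor (harmonic minor) is C♯ D♯ E F♯ G♯ A B♯; A is degree 6, and the triad built there (A-C♯-E) is major, so it is VI.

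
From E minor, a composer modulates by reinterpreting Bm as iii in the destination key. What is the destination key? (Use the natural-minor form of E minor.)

G major

The numeral iii denotes a minor triad on scale degree 3. With B on degree 3, the tonic of the new key is G.
Degree 3 carries a minor triad in major keys, so the destination is G major.
Check: the diatonic triads of G major are G (I), Am (ii), Bm (iii), C (IV), D (V), Em (vi), F#dim (vii°) — Bm is indeed iii.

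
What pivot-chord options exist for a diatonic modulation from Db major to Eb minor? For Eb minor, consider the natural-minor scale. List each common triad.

Db, Ebm, Gb, Bbm

Triads in Db major: Db (I), Ebm (ii), Fm (iii), Gb (IV), Ab (V), Bbm (vi), Cdim (vii°).
Triads in Eb minor (natural minor): Ebm (i), Fdim (ii°), Gb (III), Abm (iv), Bbm (v), Cb (VI), Db (VII).
Shared triads with their functions: Db (I in Db major, VII in Eb minor); Ebm (ii in Db major, i in Eb minor); Gb (IV in Db major, III in Eb minor); Bbm (vi in Db major, v in Eb minor).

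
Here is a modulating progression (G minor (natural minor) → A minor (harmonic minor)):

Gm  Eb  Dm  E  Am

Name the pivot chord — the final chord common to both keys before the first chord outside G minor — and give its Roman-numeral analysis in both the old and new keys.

Dm — v in G minor, iv in A minor

Chords diatonic to G minor: Gm, Adim, Bb, Cm, Dm, Eb, F.
Reading the progression, the first chord not in that set is E, so the modulation leaves G minor there.
The chord immediately before E is Dm, which is diatonic to both keys: v in G minor and iv in A minor.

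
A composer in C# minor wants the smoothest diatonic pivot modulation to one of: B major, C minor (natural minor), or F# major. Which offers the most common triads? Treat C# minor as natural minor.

Triads of C# minor (natural minor): C#m (i), D#dim (ii°), E (III), F#m (iv), G#m (v), A (VI), B (VII).
B major shares 4: C#m, E, G#m, B.
C minor (natural minor) shares 0: none.
F# major shares 2: G#m, B.
The most common triads (4) are shared with B major.

B major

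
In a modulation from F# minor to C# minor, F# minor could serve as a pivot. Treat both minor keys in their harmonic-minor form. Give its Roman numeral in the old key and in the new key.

i in F# minor; iv in C# minor

The scale of F# minor (harmonic minor) is F# G# A B C# D E#; F# is degree 1, and the triad built there (F#-A-C#) is minor, so it is i.
The scale of C# minor (harmonic minor) is C# D# E F# G# A B#; F# is degree 4, and the triad built there (F#-A-C#) is minor, so it is iv.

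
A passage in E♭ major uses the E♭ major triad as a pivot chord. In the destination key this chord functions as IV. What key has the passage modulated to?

The numeral IV denotes a major triad on scale degree 4. With E♭ on degree 4, the tonic of the new key is B♭.
Degree 4 carries a major triad in major keys, so the destination is B♭ major.
Check: the diatonic triads of B♭ major are B♭ (I), Cm (ii), Dm (iii), E♭ (IV), F (V), Gm (vi), Adim (vii°) — E♭ major is indeed IV.

B♭ major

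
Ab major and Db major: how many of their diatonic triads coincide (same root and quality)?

4

Diatonic triads of Ab major: Ab (I), Bbm (ii), Cm (iii), Db (IV), Eb (V), Fm (vi), Gdim (vii°).
Diatonic triads of Db major: Db (I), Ebm (ii), Fm (iii), Gb (IV), Ab (V), Bbm (vi), Cdim (vii°).
Matching root and quality in both lists: Ab, Bbm, Db, Fm.
That gives 4 common triads.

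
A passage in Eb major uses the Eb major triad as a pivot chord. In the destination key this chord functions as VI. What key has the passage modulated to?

G minor

The numeral VI denotes a major triad on scale degree 6. With Eb on degree 6, the tonic of the new key is G.
Degree 6 carries a major triad in minor keys, so the destination is G minor.
Check: the diatonic triads of G minor (natural minor) are Gm (i), Adim (ii°), Bb (III), Cm (iv), Dm (v), Eb (VI), F (VII) — Eb major is indeed VI.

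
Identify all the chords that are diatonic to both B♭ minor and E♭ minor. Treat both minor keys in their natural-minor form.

Triads in B♭ minor (natural minor): B♭m (i), Cdim (ii°), D♭ (III), E♭m (iv), Fm (v), G♭ (VI), A♭ (VII).
Triads in E♭ minor (natural minor): E♭m (i), Fdim (ii°), G♭ (III), A♭m (iv), B♭m (v), C♭ (VI), D♭ (VII).
Shared triads with their functions: B♭m (i in B♭ minor, v in E♭ minor); D♭ (III in B♭ minor, VII in E♭ minor); E♭m (iv in B♭ minor, i in E♭ minor); G♭ (VI in B♭ minor, III in E♭ minor).

B♭m, D♭, E♭m, G♭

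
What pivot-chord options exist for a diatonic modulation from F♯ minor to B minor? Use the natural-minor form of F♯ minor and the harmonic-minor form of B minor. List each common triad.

Bm

Triads in F♯ minor (natural minor): F♯m (i), G♯dim (ii°), A (III), Bm (iv), C♯m (v), D (VI), E (VII).
Triads in B minor (harmonic minor): Bm (i), C♯dim (ii°), Daug (III+), Em (iv), F♯ (V), G (VI), A♯dim (vii°).
Shared triads with their functions: Bm (iv in F♯ minor, i in B minor).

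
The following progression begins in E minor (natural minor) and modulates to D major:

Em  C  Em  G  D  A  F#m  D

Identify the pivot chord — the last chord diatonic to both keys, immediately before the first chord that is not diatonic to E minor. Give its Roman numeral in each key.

Chords diatonic to E minor: Em, F#dim, G, Am, Bm, C, D.
Reading the progression, the first chord not in that set is A, so the modulation leaves E minor there.
The chord immediately before A is D, which is diatonic to both keys: VII in E minor and I in D major.

D — VII in E minor, I in D major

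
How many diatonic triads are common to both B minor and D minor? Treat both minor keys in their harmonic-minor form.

Diatonic triads of B minor (harmonic minor): Bm (i), C#dim (ii°), Daug (III+), Em (iv), F# (V), G (VI), A#dim (vii°).
Diatonic triads of D minor (harmonic minor): Dm (i), Edim (ii°), Faug (III+), Gm (iv), A (V), Bb (VI), C#dim (vii°).
Matching root and quality in both lists: C#dim.
That gives 1 common triad.

1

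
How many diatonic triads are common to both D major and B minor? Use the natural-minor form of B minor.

Diatonic triads of D major: D major (I), E minor (ii), F♯ minor (iii), G major (IV), A major (V), B minor (vi), C♯ diminished (vii°).
Diatonic triads of B minor (natural minor): B minor (i), C♯ diminished (ii°), D major (III), E minor (iv), F♯ minor (v), G major (VI), A major (VII).
Matching root and quality in both lists: D major, E minor, F♯ minor, G major, A major, B minor, C♯ diminished.
That gives 7 common triads.

7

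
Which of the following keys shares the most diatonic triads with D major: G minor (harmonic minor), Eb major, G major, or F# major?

Triads of D major: D (I), Em (ii), F#m (iii), G (IV), A (V), Bm (vi), C#dim (vii°).
G minor (harmonic minor) shares 1: D.
Eb major shares 0: none.
G major shares 4: D, Em, G, Bm.
F# major shares 0: none.
The most common triads (4) are shared with G major.

G major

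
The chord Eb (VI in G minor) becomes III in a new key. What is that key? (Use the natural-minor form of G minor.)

The numeral III denotes a major triad on scale degree 3. With Eb on degree 3, the tonic of the new key is C.
Degree 3 carries a major triad in natural-minor keys, so the destination is C minor.
Check: the diatonic triads of C minor (natural minor) are Cm (i), Ddim (ii°), Eb (III), Fm (iv), Gm (v), Ab (VI), Bb (VII) — Eb is indeed III.

C minor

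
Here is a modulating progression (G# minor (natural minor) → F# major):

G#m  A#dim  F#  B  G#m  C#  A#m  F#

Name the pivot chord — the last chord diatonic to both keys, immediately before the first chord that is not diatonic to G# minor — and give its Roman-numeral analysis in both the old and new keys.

Chords diatonic to G# minor: G#m, A#dim, B, C#m, D#m, E, F#.
Reading the progression, the first chord not in that set is C#, so the modulation leaves G# minor there.
The chord immediately before C# is G#m, which is diatonic to both keys: i in G# minor and ii in F# major.

G#m — i in G# minor, ii in F# major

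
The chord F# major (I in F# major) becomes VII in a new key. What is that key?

The numeral VII denotes a major triad on scale degree 7. With F# on degree 7, the tonic of the new key is G#.
Degree 7 carries a major triad in natural-minor keys, so the destination is G# minor.
Check: the diatonic triads of G# minor (natural minor) are G#m (i), A#dim (ii°), B (III), C#m (iv), D#m (v), E (VI), F# (VII) — F# major is indeed VII.

G# minor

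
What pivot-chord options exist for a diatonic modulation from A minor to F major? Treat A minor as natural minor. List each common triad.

Am, C, Dm, F

Triads in A minor (natural minor): Am (i), Bdim (ii°), C (III), Dm (iv), Em (v), F (VI), G (VII).
Triads in F major: F (I), Gm (ii), Am (iii), Bb (IV), C (V), Dm (vi), Edim (vii°).
Shared triads with their functions: Am (i in A minor, iii in F major); C (III in A minor, V in F major); Dm (iv in A minor, vi in F major); F (VI in A minor, I in F major).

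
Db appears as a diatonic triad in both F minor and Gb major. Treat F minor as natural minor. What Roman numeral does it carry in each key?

VI in F minor; V in Gb major

The scale of F minor (natural minor) is F G Ab Bb C Db Eb; Db is degree 6, and the triad built there (Db-F-Ab) is major, so it is VI.
The scale of Gb major is Gb Ab Bb Cb Db Eb F; Db is degree 5, and the triad built there (Db-F-Ab) is major, so it is V.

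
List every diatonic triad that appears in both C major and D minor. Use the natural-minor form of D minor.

C, Dm, F, Am

Triads in C major: C (I), Dm (ii), Em (iii), F (IV), G (V), Am (vi), Bdim (vii°).
Triads in D minor (natural minor): Dm (i), Edim (ii°), F (III), Gm (iv), Am (v), Bb (VI), C (VII).
Shared triads with their functions: C (I in C major, VII in D minor); Dm (ii in C major, i in D minor); F (IV in C major, III in D minor); Am (vi in C major, v in D minor).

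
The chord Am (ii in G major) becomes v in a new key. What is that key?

The numeral v denotes a minor triad on scale degree 5. With A on degree 5, the tonic of the new key is D.
Degree 5 carries a minor triad in natural-minor keys, so the destination is D minor.
Check: the diatonic triads of D minor (natural minor) are Dm (i), Edim (ii°), F (III), Gm (iv), Am (v), Bb (VI), C (VII) — Am is indeed v.

D minor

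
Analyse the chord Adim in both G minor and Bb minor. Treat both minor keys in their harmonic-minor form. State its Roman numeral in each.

The scale of G minor (harmonic minor) is G A Bb C D Eb F#; A is degree 2, and the triad built there (A-C-Eb) is diminished, so it is ii°.
The scale of Bb minor (harmonic minor) is Bb C Db Eb F Gb A; A is degree 7, and the triad built there (A-C-Eb) is diminished, so it is vii°.

ii° in G minor; vii° in Bb minor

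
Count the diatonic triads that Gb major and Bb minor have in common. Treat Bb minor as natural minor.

Diatonic triads of Gb major: Gb major (I), Ab minor (ii), Bb minor (iii), Cb major (IV), Db major (V), Eb minor (vi), F diminished (vii°).
Diatonic triads of Bb minor (natural minor): Bb minor (i), C diminished (ii°), Db major (III), Eb minor (iv), F minor (v), Gb major (VI), Ab major (VII).
Matching root and quality in both lists: Gb major, Bb minor, Db major, Eb minor.
That gives 4 common triads.

4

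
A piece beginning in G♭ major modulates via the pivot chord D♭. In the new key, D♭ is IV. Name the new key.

The numeral IV denotes a major triad on scale degree 4. With D♭ on degree 4, the tonic of the new key is A♭.
Degree 4 carries a major triad in major keys, so the destination is A♭ major.
Check: the diatonic triads of A♭ major are A♭ (I), B♭m (ii), Cm (iii), D♭ (IV), E♭ (V), Fm (vi), Gdim (vii°) — D♭ is indeed IV.

A♭ major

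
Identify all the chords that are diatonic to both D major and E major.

Triads in D major: D major (I), E minor (ii), F♯ minor (iii), G major (IV), A major (V), B minor (vi), C♯ diminished (vii°).
Triads in E major: E major (I), F♯ minor (ii), G♯ minor (iii), A major (IV), B major (V), C♯ minor (vi), D♯ diminished (vii°).
Shared triads with their functions: F♯ minor (iii in D major, ii in E major); A major (V in D major, IV in E major).

F♯m, A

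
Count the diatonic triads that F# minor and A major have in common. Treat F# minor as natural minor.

7

Diatonic triads of F# minor (natural minor): F#m (i), G#dim (ii°), A (III), Bm (iv), C#m (v), D (VI), E (VII).
Diatonic triads of A major: A (I), Bm (ii), C#m (iii), D (IV), E (V), F#m (vi), G#dim (vii°).
Matching root and quality in both lists: F#m, G#dim, A, Bm, C#m, D, E.
That gives 7 common triads.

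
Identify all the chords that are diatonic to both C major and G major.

C, Em, G, Am

Triads in C major: C (I), Dm (ii), Em (iii), F (IV), G (V), Am (vi), Bdim (vii°).
Triads in G major: G (I), Am (ii), Bm (iii), C (IV), D (V), Em (vi), F#dim (vii°).
Shared triads with their functions: C (I in C major, IV in G major); Em (iii in C major, vi in G major); G (V in C major, I in G major); Am (vi in C major, ii in G major).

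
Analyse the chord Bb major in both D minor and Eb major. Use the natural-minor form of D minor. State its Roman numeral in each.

The scale of D minor (natural minor) is D E F G A Bb C; Bb is degree 6, and the triad built there (Bb-D-F) is major, so it is VI.
The scale of Eb major is Eb F G Ab Bb C D; Bb is degree 5, and the triad built there (Bb-D-F) is major, so it is V.

VI in D minor; V in Eb major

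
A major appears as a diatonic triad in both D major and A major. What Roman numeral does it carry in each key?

V in D major; I in A major

The scale of D major is D E F♯ G A B C♯; A is degree 5, and the triad built there (A-C♯-E) is major, so it is V.
The scale of A major is A B C♯ D E F♯ G♯; A is degree 1, and the triad built there (A-C♯-E) is major, so it is I.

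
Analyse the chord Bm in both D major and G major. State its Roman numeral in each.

vi in D major; iii in G major

The scale of D major is D E F# G A B C#; B is degree 6, and the triad built there (B-D-F#) is minor, so it is vi.
The scale of G major is G A B C D E F#; B is degree 3, and the triad built there (B-D-F#) is minor, so it is iii.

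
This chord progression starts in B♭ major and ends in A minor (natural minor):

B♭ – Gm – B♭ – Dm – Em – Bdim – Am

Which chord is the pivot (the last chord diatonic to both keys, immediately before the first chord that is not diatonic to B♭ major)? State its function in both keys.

Dm — iii in B♭ major, iv in A minor

Chords diatonic to B♭ major: B♭, Cm, Dm, E♭, F, Gm, Adim.
Reading the progression, the first chord not in that set is Em, so the modulation leaves B♭ major there.
The chord immediately before Em is Dm, which is diatonic to both keys: iii in B♭ major and iv in A minor.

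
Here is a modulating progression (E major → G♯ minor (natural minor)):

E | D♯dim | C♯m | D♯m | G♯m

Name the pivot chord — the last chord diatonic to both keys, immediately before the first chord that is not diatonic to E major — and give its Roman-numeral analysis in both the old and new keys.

C♯m — vi in E major, iv in G♯ minor

Chords diatonic to E major: E, F♯m, G♯m, A, B, C♯m, D♯dim.
Reading the progression, the first chord not in that set is D♯m, so the modulation leaves E major there.
The chord immediately before D♯m is C♯m, which is diatonic to both keys: vi in E major and iv in G♯ minor.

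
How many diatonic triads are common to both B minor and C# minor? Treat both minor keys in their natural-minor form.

2

Diatonic triads of B minor (natural minor): B minor (i), C# diminished (ii°), D major (III), E minor (iv), F# minor (v), G major (VI), A major (VII).
Diatonic triads of C# minor (natural minor): C# minor (i), D# diminished (ii°), E major (III), F# minor (iv), G# minor (v), A major (VI), B major (VII).
Matching root and quality in both lists: F# minor, A major.
That gives 2 common triads.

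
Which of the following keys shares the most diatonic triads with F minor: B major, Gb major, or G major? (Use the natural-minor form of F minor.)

Triads of F minor (natural minor): Fm (i), Gdim (ii°), Ab (III), Bbm (iv), Cm (v), Db (VI), Eb (VII).
B major shares 0: none.
Gb major shares 2: Bbm, Db.
G major shares 0: none.
The most common triads (2) are shared with Gb major.

Gb major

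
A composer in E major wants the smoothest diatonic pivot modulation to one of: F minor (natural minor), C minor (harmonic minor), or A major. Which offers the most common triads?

A major

Triads of E major: E major (I), F# minor (ii), G# minor (iii), A major (IV), B major (V), C# minor (vi), D# diminished (vii°).
F minor (natural minor) shares 0: none.
C minor (harmonic minor) shares 0: none.
A major shares 4: E, F#m, A, C#m.
The most common triads (4) are shared with A major.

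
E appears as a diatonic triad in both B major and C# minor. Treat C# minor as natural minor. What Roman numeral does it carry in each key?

The scale of B major is B C# D# E F# G# A#; E is degree 4, and the triad built there (E-G#-B) is major, so it is IV.
The scale of C# minor (natural minor) is C# D# E F# G# A B; E is degree 3, and the triad built there (E-G#-B) is major, so it is III.

IV in B major; III in C# minor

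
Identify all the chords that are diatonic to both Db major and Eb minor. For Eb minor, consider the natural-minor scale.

Db, Ebm, Gb, Bbm

Triads in Db major: Db major (I), Eb minor (ii), F minor (iii), Gb major (IV), Ab major (V), Bb minor (vi), C diminished (vii°).
Triads in Eb minor (natural minor): Eb minor (i), F diminished (ii°), Gb major (III), Ab minor (iv), Bb minor (v), Cb major (VI), Db major (VII).
Shared triads with their functions: Db major (I in Db major, VII in Eb minor); Eb minor (ii in Db major, i in Eb minor); Gb major (IV in Db major, III in Eb minor); Bb minor (vi in Db major, v in Eb minor).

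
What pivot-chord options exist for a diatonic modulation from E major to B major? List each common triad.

Triads in E major: E major (I), F# minor (ii), G# minor (iii), A major (IV), B major (V), C# minor (vi), D# diminished (vii°).
Triads in B major: B major (I), C# minor (ii), D# minor (iii), E major (IV), F# major (V), G# minor (vi), A# diminished (vii°).
Shared triads with their functions: E major (I in E major, IV in B major); G# minor (iii in E major, vi in B major); B major (V in E major, I in B major); C# minor (vi in E major, ii in B major).

E, G#m, B, C#m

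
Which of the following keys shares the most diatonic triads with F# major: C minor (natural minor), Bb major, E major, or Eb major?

Triads of F# major: F# major (I), G# minor (ii), A# minor (iii), B major (IV), C# major (V), D# minor (vi), E# diminished (vii°).
C minor (natural minor) shares 0: none.
Bb major shares 0: none.
E major shares 2: G#m, B.
Eb major shares 0: none.
The most common triads (2) are shared with E major.

E major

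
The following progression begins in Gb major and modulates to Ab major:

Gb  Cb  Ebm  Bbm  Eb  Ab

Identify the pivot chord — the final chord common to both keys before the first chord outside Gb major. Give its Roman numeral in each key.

Chords diatonic to Gb major: Gb, Abm, Bbm, Cb, Db, Ebm, Fdim.
Reading the progression, the first chord not in that set is Eb, so the modulation leaves Gb major there.
The chord immediately before Eb is Bbm, which is diatonic to both keys: iii in Gb major and ii in Ab major.

Bbm — iii in Gb major, ii in Ab major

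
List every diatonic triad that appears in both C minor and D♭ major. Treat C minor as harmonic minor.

Fm, A♭

Triads in C minor (harmonic minor): Cm (i), Ddim (ii°), E♭aug (III+), Fm (iv), G (V), A♭ (VI), Bdim (vii°).
Triads in D♭ major: D♭ (I), E♭m (ii), Fm (iii), G♭ (IV), A♭ (V), B♭m (vi), Cdim (vii°).
Shared triads with their functions: Fm (iv in C minor, iii in D♭ major); A♭ (VI in C minor, V in D♭ major).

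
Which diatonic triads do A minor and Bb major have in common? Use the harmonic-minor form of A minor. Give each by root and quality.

Triads in A minor (harmonic minor): A minor (i), B diminished (ii°), C augmented (III+), D minor (iv), E major (V), F major (VI), G# diminished (vii°).
Triads in Bb major: Bb major (I), C minor (ii), D minor (iii), Eb major (IV), F major (V), G minor (vi), A diminished (vii°).
Shared triads with their functions: D minor (iv in A minor, iii in Bb major); F major (VI in A minor, V in Bb major).

Dm, F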